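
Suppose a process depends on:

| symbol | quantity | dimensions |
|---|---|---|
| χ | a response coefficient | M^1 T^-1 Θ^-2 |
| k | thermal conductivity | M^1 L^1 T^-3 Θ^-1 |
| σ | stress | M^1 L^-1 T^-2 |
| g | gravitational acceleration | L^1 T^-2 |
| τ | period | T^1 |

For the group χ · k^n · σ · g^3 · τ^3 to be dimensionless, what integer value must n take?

Balance the M exponent: (1)·n from k, plus (1) + (1) + 3·(0) + 3·(0) = 2 from the rest, must sum to zero.
n + 2 = 0, so n = -2.

-2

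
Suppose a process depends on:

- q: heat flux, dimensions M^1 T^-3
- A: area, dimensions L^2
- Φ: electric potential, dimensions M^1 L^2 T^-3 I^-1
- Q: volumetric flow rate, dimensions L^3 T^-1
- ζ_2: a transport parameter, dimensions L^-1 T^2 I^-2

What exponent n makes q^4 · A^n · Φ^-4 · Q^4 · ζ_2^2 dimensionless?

Balance the L exponent: (2)·n from A, plus 4·(0) − 4·(2) + 4·(3) + 2·(-1) = 2 from the rest, must sum to zero.
2n + 2 = 0, so n = -1.

-1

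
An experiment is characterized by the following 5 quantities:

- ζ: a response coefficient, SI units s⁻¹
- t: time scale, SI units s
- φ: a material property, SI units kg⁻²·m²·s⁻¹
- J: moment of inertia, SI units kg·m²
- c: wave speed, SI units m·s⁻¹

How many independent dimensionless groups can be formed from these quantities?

2

There are 5 variables and 3 base dimensions (M, L, T).
The dimension matrix has rank 3.
Independent dimensionless groups: 5 − 3 = 2.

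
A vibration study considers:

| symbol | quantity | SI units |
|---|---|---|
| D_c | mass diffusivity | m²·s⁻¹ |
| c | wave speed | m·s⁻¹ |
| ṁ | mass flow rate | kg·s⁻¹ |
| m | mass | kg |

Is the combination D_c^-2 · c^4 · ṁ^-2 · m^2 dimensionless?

Sum the exponent of each base dimension across the product:
  M: −2·[D_c]_M + 4·[c]_M − 2·[ṁ]_M + 2·[m]_M = −2·(0) + 4·(0) − 2·(1) + 2·(1) = 0
  L: −2·[D_c]_L + 4·[c]_L − 2·[ṁ]_L + 2·[m]_L = −2·(2) + 4·(1) − 2·(0) + 2·(0) = 0
  T: −2·[D_c]_T + 4·[c]_T − 2·[ṁ]_T + 2·[m]_T = −2·(-1) + 4·(-1) − 2·(-1) + 2·(0) = 0
All base exponents vanish — dimensionless.

yes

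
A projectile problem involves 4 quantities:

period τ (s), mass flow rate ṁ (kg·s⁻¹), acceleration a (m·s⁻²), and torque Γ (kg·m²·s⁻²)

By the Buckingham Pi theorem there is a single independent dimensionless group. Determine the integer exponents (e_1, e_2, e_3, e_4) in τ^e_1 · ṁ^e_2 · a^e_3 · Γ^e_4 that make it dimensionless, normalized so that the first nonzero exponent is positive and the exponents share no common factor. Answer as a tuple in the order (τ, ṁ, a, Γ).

(3, 1, 2, -1)

M: e_1·(0) + e_2·(1) + e_3·(0) + e_4·(1) = 0
L: e_1·(0) + e_2·(0) + e_3·(1) + e_4·(2) = 0
T: e_1·(1) + e_2·(-1) + e_3·(-2) + e_4·(-2) = 0
Solving this homogeneous linear system for the smallest-integer solution (first nonzero entry positive) gives (3, 1, 2, -1).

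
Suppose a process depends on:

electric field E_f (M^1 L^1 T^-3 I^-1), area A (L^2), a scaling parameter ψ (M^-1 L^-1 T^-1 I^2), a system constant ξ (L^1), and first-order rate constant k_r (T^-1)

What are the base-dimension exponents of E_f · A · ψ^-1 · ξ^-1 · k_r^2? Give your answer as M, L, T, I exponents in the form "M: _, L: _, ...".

Collect each base-dimension exponent across the product:
  M: (1) + (0) − (-1) − (0) + 2·(0) = 2
  L: (1) + (2) − (-1) − (1) + 2·(0) = 3
  T: (-3) + (0) − (-1) − (0) + 2·(-1) = -4
  I: (-1) + (0) − (2) − (0) + 2·(0) = -3
So the dimensions are [M² L³ T⁻⁴ I⁻³].

M: 2, L: 3, T: -4, I: -3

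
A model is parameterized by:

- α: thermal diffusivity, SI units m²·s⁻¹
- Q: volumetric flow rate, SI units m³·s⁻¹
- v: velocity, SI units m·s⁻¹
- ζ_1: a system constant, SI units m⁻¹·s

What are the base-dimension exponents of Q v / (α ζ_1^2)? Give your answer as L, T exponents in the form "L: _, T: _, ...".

L: 4, T: -3

Collect each base-dimension exponent across the product:
  L: −(2) + (3) + (1) − 2·(-1) = 4
  T: −(-1) + (-1) + (-1) − 2·(1) = -3
So the dimensions are [L⁴ T⁻³].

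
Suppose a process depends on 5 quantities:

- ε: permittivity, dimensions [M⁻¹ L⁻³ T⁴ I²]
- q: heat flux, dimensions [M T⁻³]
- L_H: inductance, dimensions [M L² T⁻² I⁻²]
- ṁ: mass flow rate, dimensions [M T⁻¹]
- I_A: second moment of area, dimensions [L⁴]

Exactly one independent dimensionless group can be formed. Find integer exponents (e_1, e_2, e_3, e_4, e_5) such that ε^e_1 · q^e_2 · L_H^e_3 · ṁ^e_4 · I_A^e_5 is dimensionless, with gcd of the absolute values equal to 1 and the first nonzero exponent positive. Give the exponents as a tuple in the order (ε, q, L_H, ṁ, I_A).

(4, 4, 4, -4, 1)

M: e_1·(-1) + e_2·(1) + e_3·(1) + e_4·(1) + e_5·(0) = 0
L: e_1·(-3) + e_2·(0) + e_3·(2) + e_4·(0) + e_5·(4) = 0
T: e_1·(4) + e_2·(-3) + e_3·(-2) + e_4·(-1) + e_5·(0) = 0
I: e_1·(2) + e_2·(0) + e_3·(-2) + e_4·(0) + e_5·(0) = 0
Solving this homogeneous linear system for the smallest-integer solution (first nonzero entry positive) gives (4, 4, 4, -4, 1).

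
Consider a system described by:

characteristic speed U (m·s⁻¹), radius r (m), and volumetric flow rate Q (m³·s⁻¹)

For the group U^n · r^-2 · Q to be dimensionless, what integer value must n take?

-1

Balance the L exponent: (1)·n from U, plus −2·(1) + (3) = 1 from the rest, must sum to zero.
n + 1 = 0, so n = -1.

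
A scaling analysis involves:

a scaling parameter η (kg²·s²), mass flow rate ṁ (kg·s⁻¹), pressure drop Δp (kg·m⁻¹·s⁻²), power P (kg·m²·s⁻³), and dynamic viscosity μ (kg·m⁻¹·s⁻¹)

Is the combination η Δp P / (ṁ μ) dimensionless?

no

Sum the exponent of each base dimension across the product:
  M: [η]_M − [ṁ]_M + [Δp]_M + [P]_M − [μ]_M = (2) − (1) + (1) + (1) − (1) = 2
  L: [η]_L − [ṁ]_L + [Δp]_L + [P]_L − [μ]_L = (0) − (0) + (-1) + (2) − (-1) = 2
  T: [η]_T − [ṁ]_T + [Δp]_T + [P]_T − [μ]_T = (2) − (-1) + (-2) + (-3) − (-1) = -1
Net dimensions [M² L² T⁻¹] ≠ [1] — not dimensionless.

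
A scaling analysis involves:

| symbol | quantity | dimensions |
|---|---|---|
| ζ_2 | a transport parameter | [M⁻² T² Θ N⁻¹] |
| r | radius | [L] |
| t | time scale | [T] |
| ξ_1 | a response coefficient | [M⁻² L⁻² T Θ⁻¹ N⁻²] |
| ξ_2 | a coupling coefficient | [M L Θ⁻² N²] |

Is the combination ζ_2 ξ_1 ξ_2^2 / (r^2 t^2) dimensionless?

no

Sum the exponent of each base dimension across the product:
  M: [ζ_2]_M − 2·[r]_M − 2·[t]_M + [ξ_1]_M + 2·[ξ_2]_M = (-2) − 2·(0) − 2·(0) + (-2) + 2·(1) = -2
  L: [ζ_2]_L − 2·[r]_L − 2·[t]_L + [ξ_1]_L + 2·[ξ_2]_L = (0) − 2·(1) − 2·(0) + (-2) + 2·(1) = -2
  T: [ζ_2]_T − 2·[r]_T − 2·[t]_T + [ξ_1]_T + 2·[ξ_2]_T = (2) − 2·(0) − 2·(1) + (1) + 2·(0) = 1
  Θ: [ζ_2]_Θ − 2·[r]_Θ − 2·[t]_Θ + [ξ_1]_Θ + 2·[ξ_2]_Θ = (1) − 2·(0) − 2·(0) + (-1) + 2·(-2) = -4
  N: [ζ_2]_N − 2·[r]_N − 2·[t]_N + [ξ_1]_N + 2·[ξ_2]_N = (-1) − 2·(0) − 2·(0) + (-2) + 2·(2) = 1
Net dimensions [M⁻² L⁻² T Θ⁻⁴ N] ≠ [1] — not dimensionless.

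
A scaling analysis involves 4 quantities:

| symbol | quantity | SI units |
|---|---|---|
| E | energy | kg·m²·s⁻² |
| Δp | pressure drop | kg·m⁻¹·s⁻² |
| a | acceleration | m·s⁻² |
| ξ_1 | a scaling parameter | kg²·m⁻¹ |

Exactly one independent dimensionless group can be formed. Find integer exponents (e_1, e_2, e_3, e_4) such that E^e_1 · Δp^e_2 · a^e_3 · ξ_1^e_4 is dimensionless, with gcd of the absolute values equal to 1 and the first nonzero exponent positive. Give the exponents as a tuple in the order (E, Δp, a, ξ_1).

M: e_1·(1) + e_2·(1) + e_3·(0) + e_4·(2) = 0
L: e_1·(2) + e_2·(-1) + e_3·(1) + e_4·(-1) = 0
T: e_1·(-2) + e_2·(-2) + e_3·(-2) + e_4·(0) = 0
Solving this homogeneous linear system for the smallest-integer solution (first nonzero entry positive) gives (1, 1, -2, -1).

(1, 1, -2, -1)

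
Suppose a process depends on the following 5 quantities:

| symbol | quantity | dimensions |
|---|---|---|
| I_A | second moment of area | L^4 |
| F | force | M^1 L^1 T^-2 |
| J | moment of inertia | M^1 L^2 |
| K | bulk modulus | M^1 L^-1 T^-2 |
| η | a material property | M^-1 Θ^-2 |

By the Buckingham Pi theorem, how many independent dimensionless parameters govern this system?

1

There are 5 variables and 4 base dimensions (M, L, T, Θ).
The dimension matrix has rank 4.
Independent dimensionless groups: 5 − 4 = 1.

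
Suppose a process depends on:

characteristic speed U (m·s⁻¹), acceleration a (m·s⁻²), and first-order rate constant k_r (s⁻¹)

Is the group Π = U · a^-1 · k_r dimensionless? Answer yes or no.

yes

Sum the exponent of each base dimension across the product:
  L: [U]_L − [a]_L + [k_r]_L = (1) − (1) + (0) = 0
  T: [U]_T − [a]_T + [k_r]_T = (-1) − (-2) + (-1) = 0
All base exponents vanish — dimensionless.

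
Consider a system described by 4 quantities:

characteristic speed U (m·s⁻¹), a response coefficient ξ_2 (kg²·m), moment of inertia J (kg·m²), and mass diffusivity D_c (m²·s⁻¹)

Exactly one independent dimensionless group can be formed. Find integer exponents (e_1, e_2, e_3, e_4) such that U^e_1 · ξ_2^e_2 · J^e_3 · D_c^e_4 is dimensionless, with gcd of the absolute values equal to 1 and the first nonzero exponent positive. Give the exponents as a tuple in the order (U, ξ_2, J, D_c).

(3, -1, 2, -3)

M: e_1·(0) + e_2·(2) + e_3·(1) + e_4·(0) = 0
L: e_1·(1) + e_2·(1) + e_3·(2) + e_4·(2) = 0
T: e_1·(-1) + e_2·(0) + e_3·(0) + e_4·(-1) = 0
Solving this homogeneous linear system for the smallest-integer solution (first nonzero entry positive) gives (3, -1, 2, -3).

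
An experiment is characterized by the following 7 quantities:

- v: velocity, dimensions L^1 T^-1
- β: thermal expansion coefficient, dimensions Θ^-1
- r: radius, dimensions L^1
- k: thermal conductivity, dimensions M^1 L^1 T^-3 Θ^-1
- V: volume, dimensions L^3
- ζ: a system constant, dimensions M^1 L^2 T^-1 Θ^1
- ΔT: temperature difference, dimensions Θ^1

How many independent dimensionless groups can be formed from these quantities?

There are 7 variables and 4 base dimensions (M, L, T, Θ).
The dimension matrix has rank 4.
Independent dimensionless groups: 7 − 4 = 3.

3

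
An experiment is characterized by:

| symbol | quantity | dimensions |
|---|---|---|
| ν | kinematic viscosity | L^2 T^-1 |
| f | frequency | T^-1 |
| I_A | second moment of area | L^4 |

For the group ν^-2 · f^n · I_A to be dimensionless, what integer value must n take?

2

Balance the T exponent: (-1)·n from f, plus −2·(-1) + (0) = 2 from the rest, must sum to zero.
−n + 2 = 0, so n = 2.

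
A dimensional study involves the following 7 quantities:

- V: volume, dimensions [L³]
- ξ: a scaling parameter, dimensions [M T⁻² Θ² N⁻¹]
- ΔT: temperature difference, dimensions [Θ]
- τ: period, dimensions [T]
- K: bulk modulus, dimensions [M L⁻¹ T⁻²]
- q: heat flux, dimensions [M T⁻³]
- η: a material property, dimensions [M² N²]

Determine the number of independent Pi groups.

2

There are 7 variables and 5 base dimensions (M, L, T, Θ, N).
The dimension matrix has rank 5.
Independent dimensionless groups: 7 − 5 = 2.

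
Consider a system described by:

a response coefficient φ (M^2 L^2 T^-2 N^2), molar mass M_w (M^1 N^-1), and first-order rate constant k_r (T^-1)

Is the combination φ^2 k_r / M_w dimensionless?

Sum the exponent of each base dimension across the product:
  M: 2·[φ]_M − [M_w]_M + [k_r]_M = 2·(2) − (1) + (0) = 3
  L: 2·[φ]_L − [M_w]_L + [k_r]_L = 2·(2) − (0) + (0) = 4
  T: 2·[φ]_T − [M_w]_T + [k_r]_T = 2·(-2) − (0) + (-1) = -5
  N: 2·[φ]_N − [M_w]_N + [k_r]_N = 2·(2) − (-1) + (0) = 5
Net dimensions [M³ L⁴ T⁻⁵ N⁵] ≠ [1] — not dimensionless.

no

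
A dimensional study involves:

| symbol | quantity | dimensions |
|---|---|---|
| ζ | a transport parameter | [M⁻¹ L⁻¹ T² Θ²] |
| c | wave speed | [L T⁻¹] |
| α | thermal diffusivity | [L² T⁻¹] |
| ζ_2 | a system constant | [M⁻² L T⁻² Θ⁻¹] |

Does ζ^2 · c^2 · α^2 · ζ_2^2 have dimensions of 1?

no

Sum the exponent of each base dimension across the product:
  M: 2·[ζ]_M + 2·[c]_M + 2·[α]_M + 2·[ζ_2]_M = 2·(-1) + 2·(0) + 2·(0) + 2·(-2) = -6
  L: 2·[ζ]_L + 2·[c]_L + 2·[α]_L + 2·[ζ_2]_L = 2·(-1) + 2·(1) + 2·(2) + 2·(1) = 6
  T: 2·[ζ]_T + 2·[c]_T + 2·[α]_T + 2·[ζ_2]_T = 2·(2) + 2·(-1) + 2·(-1) + 2·(-2) = -4
  Θ: 2·[ζ]_Θ + 2·[c]_Θ + 2·[α]_Θ + 2·[ζ_2]_Θ = 2·(2) + 2·(0) + 2·(0) + 2·(-1) = 2
Net dimensions [M⁻⁶ L⁶ T⁻⁴ Θ²] ≠ [1] — not dimensionless.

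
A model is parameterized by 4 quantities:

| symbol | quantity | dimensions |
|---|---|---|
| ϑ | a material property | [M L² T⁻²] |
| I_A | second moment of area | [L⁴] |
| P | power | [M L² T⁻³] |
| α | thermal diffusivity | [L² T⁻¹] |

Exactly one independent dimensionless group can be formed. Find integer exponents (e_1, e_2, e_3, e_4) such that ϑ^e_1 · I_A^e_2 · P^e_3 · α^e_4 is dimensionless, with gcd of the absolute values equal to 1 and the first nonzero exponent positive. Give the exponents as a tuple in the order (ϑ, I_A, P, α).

M: e_1·(1) + e_2·(0) + e_3·(1) + e_4·(0) = 0
L: e_1·(2) + e_2·(4) + e_3·(2) + e_4·(2) = 0
T: e_1·(-2) + e_2·(0) + e_3·(-3) + e_4·(-1) = 0
Solving this homogeneous linear system for the smallest-integer solution (first nonzero entry positive) gives (2, -1, -2, 2).

(2, -1, -2, 2)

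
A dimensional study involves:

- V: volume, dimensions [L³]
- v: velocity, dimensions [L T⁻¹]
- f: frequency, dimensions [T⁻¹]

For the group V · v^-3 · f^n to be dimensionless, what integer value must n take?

Balance the T exponent: (-1)·n from f, plus (0) − 3·(-1) = 3 from the rest, must sum to zero.
−n + 3 = 0, so n = 3.

3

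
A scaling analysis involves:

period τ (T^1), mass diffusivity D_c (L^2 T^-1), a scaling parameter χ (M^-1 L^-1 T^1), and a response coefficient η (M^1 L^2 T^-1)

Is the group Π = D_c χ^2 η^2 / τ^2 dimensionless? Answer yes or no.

no

Sum the exponent of each base dimension across the product:
  M: −2·[τ]_M + [D_c]_M + 2·[χ]_M + 2·[η]_M = −2·(0) + (0) + 2·(-1) + 2·(1) = 0
  L: −2·[τ]_L + [D_c]_L + 2·[χ]_L + 2·[η]_L = −2·(0) + (2) + 2·(-1) + 2·(2) = 4
  T: −2·[τ]_T + [D_c]_T + 2·[χ]_T + 2·[η]_T = −2·(1) + (-1) + 2·(1) + 2·(-1) = -3
Net dimensions [L⁴ T⁻³] ≠ [1] — not dimensionless.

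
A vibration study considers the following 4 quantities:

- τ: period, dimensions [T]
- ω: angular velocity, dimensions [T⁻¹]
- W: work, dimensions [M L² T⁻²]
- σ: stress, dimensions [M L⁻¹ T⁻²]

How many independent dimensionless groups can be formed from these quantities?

1

There are 4 variables and 3 base dimensions (M, L, T).
The dimension matrix has rank 3.
Independent dimensionless groups: 4 − 3 = 1.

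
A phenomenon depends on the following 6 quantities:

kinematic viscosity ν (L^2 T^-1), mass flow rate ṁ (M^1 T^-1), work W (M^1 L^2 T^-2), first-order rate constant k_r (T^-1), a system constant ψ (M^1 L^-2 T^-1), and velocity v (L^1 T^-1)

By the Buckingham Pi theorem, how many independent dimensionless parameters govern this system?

There are 6 variables and 3 base dimensions (M, L, T).
The dimension matrix has rank 3.
Independent dimensionless groups: 6 − 3 = 3.

3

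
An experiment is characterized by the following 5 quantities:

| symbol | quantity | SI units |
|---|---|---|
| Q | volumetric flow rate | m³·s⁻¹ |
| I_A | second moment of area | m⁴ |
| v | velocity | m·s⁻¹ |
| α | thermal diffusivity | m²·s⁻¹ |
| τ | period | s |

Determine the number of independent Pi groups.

There are 5 variables and 2 base dimensions (L, T).
The dimension matrix has rank 2.
Independent dimensionless groups: 5 − 2 = 3.

3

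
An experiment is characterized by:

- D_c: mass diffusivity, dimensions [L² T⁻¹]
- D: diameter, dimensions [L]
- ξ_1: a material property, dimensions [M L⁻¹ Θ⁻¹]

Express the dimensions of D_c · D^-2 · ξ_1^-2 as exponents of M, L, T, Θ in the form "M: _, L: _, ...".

M: -2, L: 2, T: -1, Θ: 2

Collect each base-dimension exponent across the product:
  M: (0) − 2·(0) − 2·(1) = -2
  L: (2) − 2·(1) − 2·(-1) = 2
  T: (-1) − 2·(0) − 2·(0) = -1
  Θ: (0) − 2·(0) − 2·(-1) = 2
So the dimensions are [M⁻² L² T⁻¹ Θ²].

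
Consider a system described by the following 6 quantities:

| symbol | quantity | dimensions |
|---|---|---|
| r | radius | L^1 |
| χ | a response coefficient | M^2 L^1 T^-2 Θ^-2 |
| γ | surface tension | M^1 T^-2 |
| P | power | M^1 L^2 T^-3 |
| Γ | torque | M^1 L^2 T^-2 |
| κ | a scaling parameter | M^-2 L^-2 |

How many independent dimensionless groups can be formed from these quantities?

There are 6 variables and 4 base dimensions (M, L, T, Θ).
The dimension matrix has rank 4.
Independent dimensionless groups: 6 − 4 = 2.

2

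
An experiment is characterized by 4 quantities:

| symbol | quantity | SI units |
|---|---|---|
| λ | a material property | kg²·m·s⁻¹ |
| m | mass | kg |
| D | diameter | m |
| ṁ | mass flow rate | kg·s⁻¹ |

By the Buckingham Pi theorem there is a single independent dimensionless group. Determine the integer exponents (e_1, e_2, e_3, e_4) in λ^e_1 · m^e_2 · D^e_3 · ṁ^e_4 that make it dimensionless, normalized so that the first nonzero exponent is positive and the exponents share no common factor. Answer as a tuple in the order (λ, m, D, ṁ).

M: e_1·(2) + e_2·(1) + e_3·(0) + e_4·(1) = 0
L: e_1·(1) + e_2·(0) + e_3·(1) + e_4·(0) = 0
T: e_1·(-1) + e_2·(0) + e_3·(0) + e_4·(-1) = 0
Solving this homogeneous linear system for the smallest-integer solution (first nonzero entry positive) gives (1, -1, -1, -1).

(1, -1, -1, -1)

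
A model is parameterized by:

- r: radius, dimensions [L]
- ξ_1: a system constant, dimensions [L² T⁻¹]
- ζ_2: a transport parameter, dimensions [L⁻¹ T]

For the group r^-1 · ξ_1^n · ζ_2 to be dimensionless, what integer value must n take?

Balance the L exponent: (2)·n from ξ_1, plus −(1) + (-1) = -2 from the rest, must sum to zero.
2n − 2 = 0, so n = 1.

1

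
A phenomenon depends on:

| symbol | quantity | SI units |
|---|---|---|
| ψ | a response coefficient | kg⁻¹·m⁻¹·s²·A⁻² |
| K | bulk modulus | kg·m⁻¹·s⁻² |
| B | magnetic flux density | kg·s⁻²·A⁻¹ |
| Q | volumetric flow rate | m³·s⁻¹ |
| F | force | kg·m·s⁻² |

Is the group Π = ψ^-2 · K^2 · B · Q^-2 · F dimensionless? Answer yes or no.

no

Sum the exponent of each base dimension across the product:
  M: −2·[ψ]_M + 2·[K]_M + [B]_M − 2·[Q]_M + [F]_M = −2·(-1) + 2·(1) + (1) − 2·(0) + (1) = 6
  L: −2·[ψ]_L + 2·[K]_L + [B]_L − 2·[Q]_L + [F]_L = −2·(-1) + 2·(-1) + (0) − 2·(3) + (1) = -5
  T: −2·[ψ]_T + 2·[K]_T + [B]_T − 2·[Q]_T + [F]_T = −2·(2) + 2·(-2) + (-2) − 2·(-1) + (-2) = -10
  I: −2·[ψ]_I + 2·[K]_I + [B]_I − 2·[Q]_I + [F]_I = −2·(-2) + 2·(0) + (-1) − 2·(0) + (0) = 3
Net dimensions [M⁶ L⁻⁵ T⁻¹⁰ I³] ≠ [1] — not dimensionless.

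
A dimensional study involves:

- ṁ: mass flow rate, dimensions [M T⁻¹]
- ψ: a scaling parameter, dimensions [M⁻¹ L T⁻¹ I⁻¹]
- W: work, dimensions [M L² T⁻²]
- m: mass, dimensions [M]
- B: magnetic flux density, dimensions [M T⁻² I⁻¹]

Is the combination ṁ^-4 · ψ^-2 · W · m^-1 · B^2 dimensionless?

yes

Sum the exponent of each base dimension across the product:
  M: −4·[ṁ]_M − 2·[ψ]_M + [W]_M − [m]_M + 2·[B]_M = −4·(1) − 2·(-1) + (1) − (1) + 2·(1) = 0
  L: −4·[ṁ]_L − 2·[ψ]_L + [W]_L − [m]_L + 2·[B]_L = −4·(0) − 2·(1) + (2) − (0) + 2·(0) = 0
  T: −4·[ṁ]_T − 2·[ψ]_T + [W]_T − [m]_T + 2·[B]_T = −4·(-1) − 2·(-1) + (-2) − (0) + 2·(-2) = 0
  I: −4·[ṁ]_I − 2·[ψ]_I + [W]_I − [m]_I + 2·[B]_I = −4·(0) − 2·(-1) + (0) − (0) + 2·(-1) = 0
All base exponents vanish — dimensionless.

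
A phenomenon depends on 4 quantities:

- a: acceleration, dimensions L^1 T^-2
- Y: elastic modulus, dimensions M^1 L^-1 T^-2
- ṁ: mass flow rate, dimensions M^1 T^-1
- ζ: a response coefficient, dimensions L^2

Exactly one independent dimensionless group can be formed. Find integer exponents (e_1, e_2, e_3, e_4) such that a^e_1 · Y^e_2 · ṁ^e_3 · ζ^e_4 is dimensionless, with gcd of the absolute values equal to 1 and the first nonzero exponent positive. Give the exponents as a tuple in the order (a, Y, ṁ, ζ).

M: e_1·(0) + e_2·(1) + e_3·(1) + e_4·(0) = 0
L: e_1·(1) + e_2·(-1) + e_3·(0) + e_4·(2) = 0
T: e_1·(-2) + e_2·(-2) + e_3·(-1) + e_4·(0) = 0
Solving this homogeneous linear system for the smallest-integer solution (first nonzero entry positive) gives (2, -4, 4, -3).

(2, -4, 4, -3)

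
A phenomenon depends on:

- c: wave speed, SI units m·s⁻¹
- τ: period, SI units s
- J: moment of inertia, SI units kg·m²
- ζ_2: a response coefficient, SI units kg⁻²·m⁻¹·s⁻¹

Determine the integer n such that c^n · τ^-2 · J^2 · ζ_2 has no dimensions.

Balance the L exponent: (1)·n from c, plus −2·(0) + 2·(2) + (-1) = 3 from the rest, must sum to zero.
n + 3 = 0, so n = -3.

-3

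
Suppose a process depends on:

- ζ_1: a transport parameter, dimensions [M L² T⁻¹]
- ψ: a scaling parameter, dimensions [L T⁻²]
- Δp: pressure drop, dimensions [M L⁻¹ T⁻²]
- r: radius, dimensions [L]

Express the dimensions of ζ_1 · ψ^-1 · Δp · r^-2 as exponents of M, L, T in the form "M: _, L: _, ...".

M: 2, L: -2, T: -1

Collect each base-dimension exponent across the product:
  M: (1) − (0) + (1) − 2·(0) = 2
  L: (2) − (1) + (-1) − 2·(1) = -2
  T: (-1) − (-2) + (-2) − 2·(0) = -1
So the dimensions are [M² L⁻² T⁻¹].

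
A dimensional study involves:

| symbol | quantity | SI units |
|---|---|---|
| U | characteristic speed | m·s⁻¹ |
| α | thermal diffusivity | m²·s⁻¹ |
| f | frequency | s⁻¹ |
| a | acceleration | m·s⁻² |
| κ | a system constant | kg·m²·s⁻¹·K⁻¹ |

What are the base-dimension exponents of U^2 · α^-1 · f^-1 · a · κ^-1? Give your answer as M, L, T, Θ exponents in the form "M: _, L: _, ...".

Collect each base-dimension exponent across the product:
  M: 2·(0) − (0) − (0) + (0) − (1) = -1
  L: 2·(1) − (2) − (0) + (1) − (2) = -1
  T: 2·(-1) − (-1) − (-1) + (-2) − (-1) = -1
  Θ: 2·(0) − (0) − (0) + (0) − (-1) = 1
So the dimensions are [M⁻¹ L⁻¹ T⁻¹ Θ].

M: -1, L: -1, T: -1, Θ: 1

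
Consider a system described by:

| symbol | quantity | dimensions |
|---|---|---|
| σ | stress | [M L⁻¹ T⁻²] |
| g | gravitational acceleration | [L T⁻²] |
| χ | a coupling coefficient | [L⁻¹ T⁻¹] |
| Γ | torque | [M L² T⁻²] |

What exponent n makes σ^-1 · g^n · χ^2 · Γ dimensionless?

Balance the L exponent: (1)·n from g, plus −(-1) + 2·(-1) + (2) = 1 from the rest, must sum to zero.
n + 1 = 0, so n = -1.

-1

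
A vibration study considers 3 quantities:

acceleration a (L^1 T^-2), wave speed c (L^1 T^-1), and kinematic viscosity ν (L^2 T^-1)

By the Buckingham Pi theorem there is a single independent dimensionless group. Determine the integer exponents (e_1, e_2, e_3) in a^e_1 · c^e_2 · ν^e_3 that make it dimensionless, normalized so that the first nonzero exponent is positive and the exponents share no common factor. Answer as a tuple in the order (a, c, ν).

(1, -3, 1)

L: e_1·(1) + e_2·(1) + e_3·(2) = 0
T: e_1·(-2) + e_2·(-1) + e_3·(-1) = 0
Solving this homogeneous linear system for the smallest-integer solution (first nonzero entry positive) gives (1, -3, 1).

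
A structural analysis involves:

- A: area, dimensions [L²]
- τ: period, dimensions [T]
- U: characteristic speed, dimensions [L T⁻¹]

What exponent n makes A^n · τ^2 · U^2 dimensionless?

Balance the L exponent: (2)·n from A, plus 2·(0) + 2·(1) = 2 from the rest, must sum to zero.
2n + 2 = 0, so n = -1.

-1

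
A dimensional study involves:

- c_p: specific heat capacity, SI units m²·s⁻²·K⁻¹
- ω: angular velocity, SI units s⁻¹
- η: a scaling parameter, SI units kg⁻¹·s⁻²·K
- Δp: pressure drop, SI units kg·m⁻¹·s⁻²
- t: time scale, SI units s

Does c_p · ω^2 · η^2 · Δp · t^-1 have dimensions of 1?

no

Sum the exponent of each base dimension across the product:
  M: [c_p]_M + 2·[ω]_M + 2·[η]_M + [Δp]_M − [t]_M = (0) + 2·(0) + 2·(-1) + (1) − (0) = -1
  L: [c_p]_L + 2·[ω]_L + 2·[η]_L + [Δp]_L − [t]_L = (2) + 2·(0) + 2·(0) + (-1) − (0) = 1
  T: [c_p]_T + 2·[ω]_T + 2·[η]_T + [Δp]_T − [t]_T = (-2) + 2·(-1) + 2·(-2) + (-2) − (1) = -11
  Θ: [c_p]_Θ + 2·[ω]_Θ + 2·[η]_Θ + [Δp]_Θ − [t]_Θ = (-1) + 2·(0) + 2·(1) + (0) − (0) = 1
Net dimensions [M⁻¹ L T⁻¹¹ Θ] ≠ [1] — not dimensionless.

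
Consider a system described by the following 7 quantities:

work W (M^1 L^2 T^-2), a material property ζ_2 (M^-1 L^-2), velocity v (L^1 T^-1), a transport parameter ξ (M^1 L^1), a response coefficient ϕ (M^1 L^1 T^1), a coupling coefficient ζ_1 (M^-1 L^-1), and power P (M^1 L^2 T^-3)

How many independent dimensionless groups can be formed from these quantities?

There are 7 variables and 3 base dimensions (M, L, T).
The dimension matrix has rank 3.
Independent dimensionless groups: 7 − 3 = 4.

4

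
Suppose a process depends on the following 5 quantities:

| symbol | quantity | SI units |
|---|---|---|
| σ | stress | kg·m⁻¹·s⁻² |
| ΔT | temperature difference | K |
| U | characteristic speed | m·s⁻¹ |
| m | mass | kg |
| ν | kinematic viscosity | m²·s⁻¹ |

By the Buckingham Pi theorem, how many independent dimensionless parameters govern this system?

There are 5 variables and 4 base dimensions (M, L, T, Θ).
The dimension matrix has rank 4.
Independent dimensionless groups: 5 − 4 = 1.

1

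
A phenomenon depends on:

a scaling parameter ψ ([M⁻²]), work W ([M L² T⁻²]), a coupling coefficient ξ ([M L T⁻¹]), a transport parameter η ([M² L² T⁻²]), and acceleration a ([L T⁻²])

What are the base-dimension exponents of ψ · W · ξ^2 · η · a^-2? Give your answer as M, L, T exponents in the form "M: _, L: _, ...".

M: 3, L: 4, T: -2

Collect each base-dimension exponent across the product:
  M: (-2) + (1) + 2·(1) + (2) − 2·(0) = 3
  L: (0) + (2) + 2·(1) + (2) − 2·(1) = 4
  T: (0) + (-2) + 2·(-1) + (-2) − 2·(-2) = -2
So the dimensions are [M³ L⁴ T⁻²].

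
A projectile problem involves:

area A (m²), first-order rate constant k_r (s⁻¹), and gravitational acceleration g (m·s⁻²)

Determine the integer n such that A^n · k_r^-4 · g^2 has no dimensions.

-1

Balance the L exponent: (2)·n from A, plus −4·(0) + 2·(1) = 2 from the rest, must sum to zero.
2n + 2 = 0, so n = -1.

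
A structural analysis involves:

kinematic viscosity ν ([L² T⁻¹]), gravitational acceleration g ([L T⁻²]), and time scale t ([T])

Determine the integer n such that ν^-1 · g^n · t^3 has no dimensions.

2

Balance the L exponent: (1)·n from g, plus −(2) + 3·(0) = -2 from the rest, must sum to zero.
n − 2 = 0, so n = 2.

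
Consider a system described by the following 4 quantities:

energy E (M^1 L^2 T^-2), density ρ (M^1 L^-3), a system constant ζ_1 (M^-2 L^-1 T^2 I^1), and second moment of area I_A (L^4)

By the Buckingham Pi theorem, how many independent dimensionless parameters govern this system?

There are 4 variables and 4 base dimensions (M, L, T, I).
The dimension matrix has rank 4.
Independent dimensionless groups: 4 − 4 = 0.

0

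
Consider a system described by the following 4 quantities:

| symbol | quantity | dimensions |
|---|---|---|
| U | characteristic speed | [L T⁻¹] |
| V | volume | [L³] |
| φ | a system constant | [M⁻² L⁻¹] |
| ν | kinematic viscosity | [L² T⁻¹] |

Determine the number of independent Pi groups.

1

There are 4 variables and 3 base dimensions (M, L, T).
The dimension matrix has rank 3.
Independent dimensionless groups: 4 − 3 = 1.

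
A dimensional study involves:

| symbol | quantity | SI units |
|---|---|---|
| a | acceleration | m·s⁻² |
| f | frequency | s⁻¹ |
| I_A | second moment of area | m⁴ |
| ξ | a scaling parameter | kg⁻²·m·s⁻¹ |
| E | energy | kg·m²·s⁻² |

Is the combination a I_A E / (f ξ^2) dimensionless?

no

Sum the exponent of each base dimension across the product:
  M: [a]_M − [f]_M + [I_A]_M − 2·[ξ]_M + [E]_M = (0) − (0) + (0) − 2·(-2) + (1) = 5
  L: [a]_L − [f]_L + [I_A]_L − 2·[ξ]_L + [E]_L = (1) − (0) + (4) − 2·(1) + (2) = 5
  T: [a]_T − [f]_T + [I_A]_T − 2·[ξ]_T + [E]_T = (-2) − (-1) + (0) − 2·(-1) + (-2) = -1
Net dimensions [M⁵ L⁵ T⁻¹] ≠ [1] — not dimensionless.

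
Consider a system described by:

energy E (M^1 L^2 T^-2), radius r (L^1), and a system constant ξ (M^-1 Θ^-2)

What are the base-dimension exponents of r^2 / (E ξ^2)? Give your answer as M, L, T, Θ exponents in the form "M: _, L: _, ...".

Collect each base-dimension exponent across the product:
  M: −(1) + 2·(0) − 2·(-1) = 1
  L: −(2) + 2·(1) − 2·(0) = 0
  T: −(-2) + 2·(0) − 2·(0) = 2
  Θ: −(0) + 2·(0) − 2·(-2) = 4
So the dimensions are [M T² Θ⁴].

M: 1, L: 0, T: 2, Θ: 4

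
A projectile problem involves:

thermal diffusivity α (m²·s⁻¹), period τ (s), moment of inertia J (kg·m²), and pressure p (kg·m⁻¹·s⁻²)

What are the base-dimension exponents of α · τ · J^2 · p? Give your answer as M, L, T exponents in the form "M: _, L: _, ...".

Collect each base-dimension exponent across the product:
  M: (0) + (0) + 2·(1) + (1) = 3
  L: (2) + (0) + 2·(2) + (-1) = 5
  T: (-1) + (1) + 2·(0) + (-2) = -2
So the dimensions are [M³ L⁵ T⁻²].

M: 3, L: 5, T: -2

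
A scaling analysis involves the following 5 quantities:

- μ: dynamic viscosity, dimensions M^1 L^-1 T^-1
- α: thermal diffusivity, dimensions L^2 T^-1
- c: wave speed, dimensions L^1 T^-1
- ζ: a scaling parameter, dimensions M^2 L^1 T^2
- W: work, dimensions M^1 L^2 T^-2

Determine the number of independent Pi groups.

2

There are 5 variables and 3 base dimensions (M, L, T).
The dimension matrix has rank 3.
Independent dimensionless groups: 5 − 3 = 2.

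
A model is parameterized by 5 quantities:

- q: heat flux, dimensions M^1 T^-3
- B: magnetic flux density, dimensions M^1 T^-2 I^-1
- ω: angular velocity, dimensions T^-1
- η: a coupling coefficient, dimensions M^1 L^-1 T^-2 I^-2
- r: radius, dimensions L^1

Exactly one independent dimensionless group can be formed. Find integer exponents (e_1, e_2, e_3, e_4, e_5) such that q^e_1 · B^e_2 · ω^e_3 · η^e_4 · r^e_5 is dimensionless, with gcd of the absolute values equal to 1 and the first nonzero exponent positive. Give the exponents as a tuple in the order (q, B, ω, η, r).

(1, -2, -1, 1, 1)

M: e_1·(1) + e_2·(1) + e_3·(0) + e_4·(1) + e_5·(0) = 0
L: e_1·(0) + e_2·(0) + e_3·(0) + e_4·(-1) + e_5·(1) = 0
T: e_1·(-3) + e_2·(-2) + e_3·(-1) + e_4·(-2) + e_5·(0) = 0
I: e_1·(0) + e_2·(-1) + e_3·(0) + e_4·(-2) + e_5·(0) = 0
Solving this homogeneous linear system for the smallest-integer solution (first nonzero entry positive) gives (1, -2, -1, 1, 1).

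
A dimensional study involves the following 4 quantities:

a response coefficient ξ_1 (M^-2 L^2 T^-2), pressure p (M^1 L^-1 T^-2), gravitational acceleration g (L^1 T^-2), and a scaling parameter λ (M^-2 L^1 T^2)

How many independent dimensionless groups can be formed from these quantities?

1

There are 4 variables and 3 base dimensions (M, L, T).
The dimension matrix has rank 3.
Independent dimensionless groups: 4 − 3 = 1.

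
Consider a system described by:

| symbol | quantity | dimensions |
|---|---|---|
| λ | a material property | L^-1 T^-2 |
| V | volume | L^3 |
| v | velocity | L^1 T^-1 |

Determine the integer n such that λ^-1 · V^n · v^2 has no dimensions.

Balance the L exponent: (3)·n from V, plus −(-1) + 2·(1) = 3 from the rest, must sum to zero.
3n + 3 = 0, so n = -1.

-1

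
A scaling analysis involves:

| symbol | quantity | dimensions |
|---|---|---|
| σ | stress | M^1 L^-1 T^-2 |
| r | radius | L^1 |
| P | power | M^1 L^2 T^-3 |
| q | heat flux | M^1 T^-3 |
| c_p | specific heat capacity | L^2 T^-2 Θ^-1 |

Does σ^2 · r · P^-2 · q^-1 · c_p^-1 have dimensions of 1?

Sum the exponent of each base dimension across the product:
  M: 2·[σ]_M + [r]_M − 2·[P]_M − [q]_M − [c_p]_M = 2·(1) + (0) − 2·(1) − (1) − (0) = -1
  L: 2·[σ]_L + [r]_L − 2·[P]_L − [q]_L − [c_p]_L = 2·(-1) + (1) − 2·(2) − (0) − (2) = -7
  T: 2·[σ]_T + [r]_T − 2·[P]_T − [q]_T − [c_p]_T = 2·(-2) + (0) − 2·(-3) − (-3) − (-2) = 7
  Θ: 2·[σ]_Θ + [r]_Θ − 2·[P]_Θ − [q]_Θ − [c_p]_Θ = 2·(0) + (0) − 2·(0) − (0) − (-1) = 1
Net dimensions [M⁻¹ L⁻⁷ T⁷ Θ] ≠ [1] — not dimensionless.

no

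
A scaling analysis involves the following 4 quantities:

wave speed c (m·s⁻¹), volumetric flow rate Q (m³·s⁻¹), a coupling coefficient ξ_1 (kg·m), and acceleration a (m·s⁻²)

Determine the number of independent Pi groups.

1

There are 4 variables and 3 base dimensions (M, L, T).
The dimension matrix has rank 3.
Independent dimensionless groups: 4 − 3 = 1.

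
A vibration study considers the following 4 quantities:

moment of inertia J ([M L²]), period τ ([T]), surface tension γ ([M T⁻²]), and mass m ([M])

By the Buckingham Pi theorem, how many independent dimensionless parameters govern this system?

1

There are 4 variables and 3 base dimensions (M, L, T).
The dimension matrix has rank 3.
Independent dimensionless groups: 4 − 3 = 1.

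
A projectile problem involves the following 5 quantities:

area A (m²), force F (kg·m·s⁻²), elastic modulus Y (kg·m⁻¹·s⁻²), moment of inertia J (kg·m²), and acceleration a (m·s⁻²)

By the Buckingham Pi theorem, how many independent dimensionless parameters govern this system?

There are 5 variables and 3 base dimensions (M, L, T).
The dimension matrix has rank 3.
Independent dimensionless groups: 5 − 3 = 2.

2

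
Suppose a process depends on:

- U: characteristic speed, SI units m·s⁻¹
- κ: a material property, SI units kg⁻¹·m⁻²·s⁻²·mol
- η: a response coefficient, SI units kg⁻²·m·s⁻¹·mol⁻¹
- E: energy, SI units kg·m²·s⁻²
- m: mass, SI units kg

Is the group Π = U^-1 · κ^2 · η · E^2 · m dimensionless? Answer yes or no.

no

Sum the exponent of each base dimension across the product:
  M: −[U]_M + 2·[κ]_M + [η]_M + 2·[E]_M + [m]_M = −(0) + 2·(-1) + (-2) + 2·(1) + (1) = -1
  L: −[U]_L + 2·[κ]_L + [η]_L + 2·[E]_L + [m]_L = −(1) + 2·(-2) + (1) + 2·(2) + (0) = 0
  T: −[U]_T + 2·[κ]_T + [η]_T + 2·[E]_T + [m]_T = −(-1) + 2·(-2) + (-1) + 2·(-2) + (0) = -8
  N: −[U]_N + 2·[κ]_N + [η]_N + 2·[E]_N + [m]_N = −(0) + 2·(1) + (-1) + 2·(0) + (0) = 1
Net dimensions [M⁻¹ T⁻⁸ N] ≠ [1] — not dimensionless.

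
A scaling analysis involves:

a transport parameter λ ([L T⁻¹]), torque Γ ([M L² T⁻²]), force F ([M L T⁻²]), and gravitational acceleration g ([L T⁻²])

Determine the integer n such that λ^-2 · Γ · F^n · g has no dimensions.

Balance the M exponent: (1)·n from F, plus −2·(0) + (1) + (0) = 1 from the rest, must sum to zero.
n + 1 = 0, so n = -1.

-1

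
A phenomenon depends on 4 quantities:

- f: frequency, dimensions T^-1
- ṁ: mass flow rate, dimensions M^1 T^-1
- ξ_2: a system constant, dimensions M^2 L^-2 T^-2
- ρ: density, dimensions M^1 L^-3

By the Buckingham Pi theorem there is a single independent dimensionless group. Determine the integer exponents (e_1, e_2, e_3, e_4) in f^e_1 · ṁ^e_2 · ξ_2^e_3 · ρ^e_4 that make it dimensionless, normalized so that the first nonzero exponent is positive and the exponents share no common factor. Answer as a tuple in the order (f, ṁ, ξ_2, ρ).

M: e_1·(0) + e_2·(1) + e_3·(2) + e_4·(1) = 0
L: e_1·(0) + e_2·(0) + e_3·(-2) + e_4·(-3) = 0
T: e_1·(-1) + e_2·(-1) + e_3·(-2) + e_4·(0) = 0
Solving this homogeneous linear system for the smallest-integer solution (first nonzero entry positive) gives (2, 4, -3, 2).

(2, 4, -3, 2)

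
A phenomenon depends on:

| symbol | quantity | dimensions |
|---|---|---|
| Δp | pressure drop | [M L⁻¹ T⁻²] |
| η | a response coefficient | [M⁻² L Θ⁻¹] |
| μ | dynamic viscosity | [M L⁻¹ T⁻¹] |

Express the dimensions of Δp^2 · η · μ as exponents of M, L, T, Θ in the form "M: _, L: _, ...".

Collect each base-dimension exponent across the product:
  M: 2·(1) + (-2) + (1) = 1
  L: 2·(-1) + (1) + (-1) = -2
  T: 2·(-2) + (0) + (-1) = -5
  Θ: 2·(0) + (-1) + (0) = -1
So the dimensions are [M L⁻² T⁻⁵ Θ⁻¹].

M: 1, L: -2, T: -5, Θ: -1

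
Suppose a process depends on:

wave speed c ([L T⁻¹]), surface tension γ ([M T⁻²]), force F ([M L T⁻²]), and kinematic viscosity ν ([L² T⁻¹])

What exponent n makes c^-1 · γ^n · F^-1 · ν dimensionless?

Balance the M exponent: (1)·n from γ, plus −(0) − (1) + (0) = -1 from the rest, must sum to zero.
n − 1 = 0, so n = 1.

1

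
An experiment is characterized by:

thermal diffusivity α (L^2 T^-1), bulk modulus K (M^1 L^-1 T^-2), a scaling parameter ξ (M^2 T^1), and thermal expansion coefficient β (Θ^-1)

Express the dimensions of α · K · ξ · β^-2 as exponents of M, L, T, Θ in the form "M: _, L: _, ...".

M: 3, L: 1, T: -2, Θ: 2

Collect each base-dimension exponent across the product:
  M: (0) + (1) + (2) − 2·(0) = 3
  L: (2) + (-1) + (0) − 2·(0) = 1
  T: (-1) + (-2) + (1) − 2·(0) = -2
  Θ: (0) + (0) + (0) − 2·(-1) = 2
So the dimensions are [M³ L T⁻² Θ²].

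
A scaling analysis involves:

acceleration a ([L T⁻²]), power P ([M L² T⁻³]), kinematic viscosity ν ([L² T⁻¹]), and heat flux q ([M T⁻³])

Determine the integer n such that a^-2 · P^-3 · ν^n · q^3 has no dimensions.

4

Balance the L exponent: (2)·n from ν, plus −2·(1) − 3·(2) + 3·(0) = -8 from the rest, must sum to zero.
2n − 8 = 0, so n = 4.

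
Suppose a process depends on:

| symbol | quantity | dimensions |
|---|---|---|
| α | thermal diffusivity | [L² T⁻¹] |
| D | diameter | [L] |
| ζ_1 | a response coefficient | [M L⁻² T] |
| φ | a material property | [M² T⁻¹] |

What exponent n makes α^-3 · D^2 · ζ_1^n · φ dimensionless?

Balance the M exponent: (1)·n from ζ_1, plus −3·(0) + 2·(0) + (2) = 2 from the rest, must sum to zero.
n + 2 = 0, so n = -2.

-2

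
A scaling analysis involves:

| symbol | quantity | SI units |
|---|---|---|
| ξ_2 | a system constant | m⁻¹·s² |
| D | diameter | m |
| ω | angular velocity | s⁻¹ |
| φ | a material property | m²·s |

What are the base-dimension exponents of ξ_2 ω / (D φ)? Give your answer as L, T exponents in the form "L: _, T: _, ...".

Collect each base-dimension exponent across the product:
  L: (-1) − (1) + (0) − (2) = -4
  T: (2) − (0) + (-1) − (1) = 0
So the dimensions are [L⁻⁴].

L: -4, T: 0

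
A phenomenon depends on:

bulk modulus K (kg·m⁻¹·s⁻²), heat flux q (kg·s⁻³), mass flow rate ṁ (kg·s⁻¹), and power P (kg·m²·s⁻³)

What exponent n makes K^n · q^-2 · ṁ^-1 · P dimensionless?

2

Balance the M exponent: (1)·n from K, plus −2·(1) − (1) + (1) = -2 from the rest, must sum to zero.
n − 2 = 0, so n = 2.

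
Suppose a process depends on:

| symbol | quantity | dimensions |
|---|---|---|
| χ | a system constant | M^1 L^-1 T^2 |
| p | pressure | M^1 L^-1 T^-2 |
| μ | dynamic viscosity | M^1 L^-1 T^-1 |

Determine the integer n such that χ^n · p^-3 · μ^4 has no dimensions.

-1

Balance the M exponent: (1)·n from χ, plus −3·(1) + 4·(1) = 1 from the rest, must sum to zero.
n + 1 = 0, so n = -1.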